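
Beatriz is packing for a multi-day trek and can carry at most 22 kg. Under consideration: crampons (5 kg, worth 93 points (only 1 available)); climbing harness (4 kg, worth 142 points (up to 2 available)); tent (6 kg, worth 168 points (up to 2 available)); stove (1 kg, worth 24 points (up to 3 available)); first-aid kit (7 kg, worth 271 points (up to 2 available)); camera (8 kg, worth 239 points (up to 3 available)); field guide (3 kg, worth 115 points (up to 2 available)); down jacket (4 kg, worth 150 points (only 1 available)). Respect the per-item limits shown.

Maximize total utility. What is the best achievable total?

Taking the top-ratio items first gives 2×stove + 2×first-aid kit + 2×field guide for 820 (22 kg).
The 8 kg tied up in 2×stove and 2×field guide is better spent on climbing harness + down jacket — total rises to 834 (22 kg).
No other feasible combination exceeds 834.

834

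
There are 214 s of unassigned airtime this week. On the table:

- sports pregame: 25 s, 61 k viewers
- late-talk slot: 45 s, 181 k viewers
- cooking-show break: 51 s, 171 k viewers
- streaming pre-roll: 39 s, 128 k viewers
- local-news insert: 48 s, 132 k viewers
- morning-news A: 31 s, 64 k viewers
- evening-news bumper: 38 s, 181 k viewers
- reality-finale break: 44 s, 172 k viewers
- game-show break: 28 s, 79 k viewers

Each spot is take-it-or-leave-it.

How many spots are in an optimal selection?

5

Optimal total is 794.
For example late-talk slot + streaming pre-roll + local-news insert + evening-news bumper + reality-finale break achieves it, using 214 s.
Every optimal selection uses 5 spots.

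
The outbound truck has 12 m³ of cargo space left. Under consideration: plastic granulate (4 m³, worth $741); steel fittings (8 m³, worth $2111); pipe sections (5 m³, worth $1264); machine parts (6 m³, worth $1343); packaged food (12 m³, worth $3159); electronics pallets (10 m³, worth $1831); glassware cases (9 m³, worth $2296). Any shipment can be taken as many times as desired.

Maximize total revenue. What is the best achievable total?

3159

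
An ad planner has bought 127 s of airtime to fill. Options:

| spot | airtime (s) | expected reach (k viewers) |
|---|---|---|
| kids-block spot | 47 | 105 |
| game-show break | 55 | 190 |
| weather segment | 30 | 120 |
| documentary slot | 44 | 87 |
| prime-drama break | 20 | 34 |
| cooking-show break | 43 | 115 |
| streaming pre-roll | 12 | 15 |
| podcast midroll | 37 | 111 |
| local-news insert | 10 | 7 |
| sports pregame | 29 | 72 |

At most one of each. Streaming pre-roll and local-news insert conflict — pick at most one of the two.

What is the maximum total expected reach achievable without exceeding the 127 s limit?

Ranking by ratio (expected reach/s): weather segment 4.00, game-show break 3.45, podcast midroll 3.00.
Taking game-show break + weather segment + podcast midroll: 122 s used, 421 in expected reach.
Runner-up game-show break + weather segment + streaming pre-roll + sports pregame tops out at 397.

421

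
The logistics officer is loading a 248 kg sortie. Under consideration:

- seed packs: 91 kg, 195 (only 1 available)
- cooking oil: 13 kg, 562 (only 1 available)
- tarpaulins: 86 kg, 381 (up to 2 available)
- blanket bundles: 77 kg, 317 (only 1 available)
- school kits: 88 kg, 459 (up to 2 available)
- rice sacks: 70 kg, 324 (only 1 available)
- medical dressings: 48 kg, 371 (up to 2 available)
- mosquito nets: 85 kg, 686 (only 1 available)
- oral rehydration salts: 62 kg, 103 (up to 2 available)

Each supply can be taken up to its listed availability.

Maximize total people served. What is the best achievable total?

Filling by ratio: cooking oil + 2×medical dressings + mosquito nets for 1990, with 54 kg left unused.
The 48 kg tied up in medical dressings is better spent on school kits — total rises to 2078 (234 kg).
Nothing else within 248 kg beats 2078.

2078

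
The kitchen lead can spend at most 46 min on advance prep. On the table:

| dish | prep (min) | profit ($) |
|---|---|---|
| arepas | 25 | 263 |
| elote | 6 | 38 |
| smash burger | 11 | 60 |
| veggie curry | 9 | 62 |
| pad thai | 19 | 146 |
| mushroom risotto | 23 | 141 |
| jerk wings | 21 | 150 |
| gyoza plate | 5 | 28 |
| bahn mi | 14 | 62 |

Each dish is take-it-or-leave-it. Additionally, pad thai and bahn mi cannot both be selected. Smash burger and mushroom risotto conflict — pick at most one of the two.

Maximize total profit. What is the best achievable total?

413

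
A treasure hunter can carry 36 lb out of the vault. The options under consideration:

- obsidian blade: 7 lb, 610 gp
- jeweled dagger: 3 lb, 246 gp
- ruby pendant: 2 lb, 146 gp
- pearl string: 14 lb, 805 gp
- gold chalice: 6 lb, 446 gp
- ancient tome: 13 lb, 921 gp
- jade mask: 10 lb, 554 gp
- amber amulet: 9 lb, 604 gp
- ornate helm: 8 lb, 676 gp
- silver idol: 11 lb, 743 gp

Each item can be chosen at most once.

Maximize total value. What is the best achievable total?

2799

Taking the top-ratio items first gives obsidian blade + jeweled dagger + ruby pendant + gold chalice + amber amulet + ornate helm for 2728 (35 lb).
Replace jeweled dagger and amber amulet with ancient tome: the trade gains 71 net, giving 2799 at 36 lb.
Next best is obsidian blade + jeweled dagger + ruby pendant + gold chalice + amber amulet + ornate helm at 2728 (35 lb) — short by 71.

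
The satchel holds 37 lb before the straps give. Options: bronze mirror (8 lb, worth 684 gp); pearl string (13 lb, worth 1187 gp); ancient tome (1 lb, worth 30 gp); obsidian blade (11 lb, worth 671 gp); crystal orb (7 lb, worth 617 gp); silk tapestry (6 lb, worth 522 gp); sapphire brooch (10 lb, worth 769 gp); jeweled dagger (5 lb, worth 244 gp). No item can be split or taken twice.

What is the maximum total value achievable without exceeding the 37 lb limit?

Filling by ratio: bronze mirror + pearl string + ancient tome + crystal orb + silk tapestry for 3040, with 2 lb left unused.
Replace ancient tome and crystal orb with sapphire brooch: the trade gains 122 net, giving 3162 at 37 lb.
No other feasible combination exceeds 3162.

3162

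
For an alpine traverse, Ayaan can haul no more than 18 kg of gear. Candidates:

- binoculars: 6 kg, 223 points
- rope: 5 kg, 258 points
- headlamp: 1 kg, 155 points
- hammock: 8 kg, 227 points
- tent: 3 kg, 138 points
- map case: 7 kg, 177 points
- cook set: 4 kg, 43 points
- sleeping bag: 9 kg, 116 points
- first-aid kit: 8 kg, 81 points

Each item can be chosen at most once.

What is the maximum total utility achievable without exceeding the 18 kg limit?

Density check — headlamp 155.00, rope 51.60, tent 46.00 are the best per kg.
Taking the top-ratio items first gives binoculars + rope + headlamp + tent for 774 (15 kg).
Dropping binoculars frees 6 kg; slotting in hammock (8 kg) lifts the total to 778 at 17 kg.

778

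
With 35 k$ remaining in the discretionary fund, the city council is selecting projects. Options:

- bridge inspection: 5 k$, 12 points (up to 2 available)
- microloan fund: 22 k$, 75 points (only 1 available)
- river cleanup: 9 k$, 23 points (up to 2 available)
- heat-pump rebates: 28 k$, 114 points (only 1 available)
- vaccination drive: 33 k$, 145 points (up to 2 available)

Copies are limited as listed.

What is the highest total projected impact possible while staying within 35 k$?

145

The ratio ordering already packs tightly: vaccination drive, 33 k$, 145.
That's the maximum — no swap from here does better than 145.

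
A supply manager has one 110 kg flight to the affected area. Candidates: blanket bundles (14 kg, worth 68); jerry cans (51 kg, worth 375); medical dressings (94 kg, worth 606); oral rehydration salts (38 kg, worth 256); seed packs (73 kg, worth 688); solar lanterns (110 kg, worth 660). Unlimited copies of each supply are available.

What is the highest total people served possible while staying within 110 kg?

824

The ratio ordering already packs tightly: 2×blanket bundles + seed packs, 101 kg, 824.
That's the maximum — no swap from here does better than 824.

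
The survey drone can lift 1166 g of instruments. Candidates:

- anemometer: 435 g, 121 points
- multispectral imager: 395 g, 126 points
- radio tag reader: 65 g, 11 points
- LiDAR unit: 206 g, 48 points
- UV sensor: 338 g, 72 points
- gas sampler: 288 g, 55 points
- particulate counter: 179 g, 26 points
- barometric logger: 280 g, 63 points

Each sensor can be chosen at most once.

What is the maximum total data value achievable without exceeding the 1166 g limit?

Taking the top-ratio sensors first gives anemometer + multispectral imager + radio tag reader + LiDAR unit for 306 (1101 g).
The 271 g tied up in radio tag reader and LiDAR unit is better spent on barometric logger — total rises to 310 (1110 g).
The closest alternative, anemometer + multispectral imager + radio tag reader + LiDAR unit, reaches only 306.

310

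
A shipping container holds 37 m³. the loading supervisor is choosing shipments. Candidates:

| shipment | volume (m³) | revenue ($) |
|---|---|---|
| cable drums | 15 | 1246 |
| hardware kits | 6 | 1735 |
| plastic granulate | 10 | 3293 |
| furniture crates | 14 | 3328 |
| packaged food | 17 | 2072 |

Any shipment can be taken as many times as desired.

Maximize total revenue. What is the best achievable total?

The ratio ordering already packs tightly: hardware kits + 3×plastic granulate, 36 m³, 11614.

11614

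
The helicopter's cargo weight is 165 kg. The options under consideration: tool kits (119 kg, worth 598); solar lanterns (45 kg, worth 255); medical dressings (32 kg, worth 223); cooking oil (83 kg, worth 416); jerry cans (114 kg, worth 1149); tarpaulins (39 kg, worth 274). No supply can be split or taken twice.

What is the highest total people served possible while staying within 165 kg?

Ranking by ratio (people served/kg): jerry cans 10.08, tarpaulins 7.03, medical dressings 6.97, solar lanterns 5.67.
Jerry cans + tarpaulins uses 153 of the 165 kg and totals 1423.

1423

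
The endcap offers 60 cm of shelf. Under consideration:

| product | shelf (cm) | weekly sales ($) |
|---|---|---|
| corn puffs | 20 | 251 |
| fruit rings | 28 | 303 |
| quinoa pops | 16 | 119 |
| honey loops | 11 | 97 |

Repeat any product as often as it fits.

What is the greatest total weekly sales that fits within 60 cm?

The ratio ordering already packs tightly: 3×corn puffs, 60 cm, 753.
Every other selection either busts 60 cm or fails to beat 753.

753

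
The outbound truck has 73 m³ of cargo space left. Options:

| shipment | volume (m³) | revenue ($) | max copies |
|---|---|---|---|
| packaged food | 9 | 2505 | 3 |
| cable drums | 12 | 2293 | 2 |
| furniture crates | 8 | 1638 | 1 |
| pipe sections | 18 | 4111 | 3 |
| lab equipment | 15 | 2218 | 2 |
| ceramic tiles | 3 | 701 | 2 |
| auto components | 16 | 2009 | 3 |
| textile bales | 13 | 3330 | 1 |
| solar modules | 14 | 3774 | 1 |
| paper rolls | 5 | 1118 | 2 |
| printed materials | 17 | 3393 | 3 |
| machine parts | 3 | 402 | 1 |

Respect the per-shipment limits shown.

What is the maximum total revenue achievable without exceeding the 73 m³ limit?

Greedy by ratio would take 3×packaged food + 2×ceramic tiles + textile bales + solar modules + 2×paper rolls + machine parts: 73 m³ used, total 18659.
The 8 m³ tied up in paper rolls and machine parts is better spent on furniture crates — total rises to 18777 (73 m³).
That's the maximum — no swap from here does better than 18777.

18777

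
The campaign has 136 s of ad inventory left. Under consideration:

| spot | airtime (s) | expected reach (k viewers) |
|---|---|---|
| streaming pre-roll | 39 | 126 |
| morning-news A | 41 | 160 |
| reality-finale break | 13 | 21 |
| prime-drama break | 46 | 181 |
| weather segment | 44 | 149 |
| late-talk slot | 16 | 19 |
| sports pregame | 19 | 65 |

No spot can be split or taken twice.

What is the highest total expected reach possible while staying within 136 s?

490

By expected reach per s: prime-drama break 3.93, morning-news A 3.90, sports pregame 3.42 lead.
A density-first pass picks morning-news A + reality-finale break + prime-drama break + late-talk slot + sports pregame — 446 at 135 s.
Dropping reality-finale break and late-talk slot and sports pregame frees 48 s; slotting in weather segment (44 s) lifts the total to 490 at 131 s.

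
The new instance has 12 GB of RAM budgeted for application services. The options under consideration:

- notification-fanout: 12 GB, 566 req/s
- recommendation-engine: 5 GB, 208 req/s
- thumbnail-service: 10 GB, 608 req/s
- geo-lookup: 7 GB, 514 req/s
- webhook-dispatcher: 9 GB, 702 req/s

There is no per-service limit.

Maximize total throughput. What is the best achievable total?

722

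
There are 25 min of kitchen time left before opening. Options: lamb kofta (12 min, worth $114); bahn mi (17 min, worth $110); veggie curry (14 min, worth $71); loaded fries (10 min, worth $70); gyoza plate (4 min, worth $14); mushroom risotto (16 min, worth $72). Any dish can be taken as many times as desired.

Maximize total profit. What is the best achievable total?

228

The ratio ordering already packs tightly: 2×lamb kofta, 24 min, 228.
Nothing else within 25 min beats 228.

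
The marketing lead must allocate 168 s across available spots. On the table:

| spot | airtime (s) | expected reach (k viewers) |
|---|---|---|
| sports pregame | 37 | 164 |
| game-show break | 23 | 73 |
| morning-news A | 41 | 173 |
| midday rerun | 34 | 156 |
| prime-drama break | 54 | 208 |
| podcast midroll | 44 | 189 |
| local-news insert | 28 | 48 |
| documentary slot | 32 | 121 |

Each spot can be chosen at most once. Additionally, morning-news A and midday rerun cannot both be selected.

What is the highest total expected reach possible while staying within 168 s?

Ranking by ratio (expected reach/s): midday rerun 4.59, sports pregame 4.43, podcast midroll 4.30.
Sports pregame + prime-drama break + podcast midroll + documentary slot uses 167 of the 168 s and totals 682.
Nothing else feasible within 168 s beats 682.

682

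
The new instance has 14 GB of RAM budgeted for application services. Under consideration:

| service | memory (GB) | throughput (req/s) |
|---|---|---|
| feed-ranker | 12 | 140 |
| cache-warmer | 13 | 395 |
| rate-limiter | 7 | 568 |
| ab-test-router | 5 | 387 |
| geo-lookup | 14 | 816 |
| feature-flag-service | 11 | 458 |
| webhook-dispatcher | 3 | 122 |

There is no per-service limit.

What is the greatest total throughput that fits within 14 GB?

1136

Density check — rate-limiter 81.14, ab-test-router 77.40, geo-lookup 58.29 are the best per GB.
Best packing: 2×rate-limiter — 14 GB, 1136 total.
No other feasible combination exceeds 1136.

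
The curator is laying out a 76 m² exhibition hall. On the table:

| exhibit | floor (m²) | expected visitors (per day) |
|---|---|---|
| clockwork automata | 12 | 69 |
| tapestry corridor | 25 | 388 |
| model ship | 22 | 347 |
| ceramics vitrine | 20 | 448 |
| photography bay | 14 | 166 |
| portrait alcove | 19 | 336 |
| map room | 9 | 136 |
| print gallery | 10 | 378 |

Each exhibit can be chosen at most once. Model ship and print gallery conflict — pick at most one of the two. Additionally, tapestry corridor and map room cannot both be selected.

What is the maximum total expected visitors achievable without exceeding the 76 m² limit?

1550

Tapestry corridor + ceramics vitrine + portrait alcove + print gallery uses 74 of the 76 m² and totals 1550.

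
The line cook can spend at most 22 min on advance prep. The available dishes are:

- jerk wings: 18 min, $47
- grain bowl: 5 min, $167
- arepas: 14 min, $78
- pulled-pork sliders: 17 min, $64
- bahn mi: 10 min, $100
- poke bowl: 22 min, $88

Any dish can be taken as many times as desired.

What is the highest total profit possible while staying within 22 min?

Density check — grain bowl 33.40, bahn mi 10.00, arepas 5.57 are the best per min.
4×grain bowl uses 20 of the 22 min and totals 668.
Nothing else within 22 min beats 668.

668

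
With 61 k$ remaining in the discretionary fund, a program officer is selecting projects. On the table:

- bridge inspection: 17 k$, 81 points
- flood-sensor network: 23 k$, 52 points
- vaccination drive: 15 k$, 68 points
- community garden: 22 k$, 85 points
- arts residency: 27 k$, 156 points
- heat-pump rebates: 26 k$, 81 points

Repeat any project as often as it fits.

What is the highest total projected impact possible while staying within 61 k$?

A density-first pass picks 2×arts residency — 312 at 54 k$.
The 27 k$ tied up in arts residency is better spent on 2×bridge inspection — total rises to 318 (61 k$).
That's the maximum — no swap from here does better than 318.

318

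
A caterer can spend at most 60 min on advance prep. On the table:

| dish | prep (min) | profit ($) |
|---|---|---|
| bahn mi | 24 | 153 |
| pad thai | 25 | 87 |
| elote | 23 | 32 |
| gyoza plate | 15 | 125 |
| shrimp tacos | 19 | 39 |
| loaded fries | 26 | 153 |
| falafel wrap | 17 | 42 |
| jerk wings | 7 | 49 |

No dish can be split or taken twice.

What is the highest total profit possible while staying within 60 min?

Taking the top-ratio dishes first gives bahn mi + gyoza plate + jerk wings for 327 (46 min).
Dropping gyoza plate frees 15 min; slotting in loaded fries (26 min) lifts the total to 355 at 57 min.
An exhaustive check of the 256 subsets confirms 355.

355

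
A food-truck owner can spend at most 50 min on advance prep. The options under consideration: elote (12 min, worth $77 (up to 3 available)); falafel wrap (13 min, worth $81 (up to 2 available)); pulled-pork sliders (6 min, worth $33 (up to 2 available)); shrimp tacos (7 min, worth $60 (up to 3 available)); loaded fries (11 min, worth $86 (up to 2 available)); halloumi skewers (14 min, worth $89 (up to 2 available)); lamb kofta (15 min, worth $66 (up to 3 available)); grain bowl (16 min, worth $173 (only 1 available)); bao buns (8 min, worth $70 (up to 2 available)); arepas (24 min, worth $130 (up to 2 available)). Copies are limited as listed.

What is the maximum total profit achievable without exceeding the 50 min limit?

Ranking by ratio (profit/min): grain bowl 10.81, bao buns 8.75, shrimp tacos 8.57.
The ratio heuristic lands on 2×shrimp tacos + grain bowl + 2×bao buns (433) but leaves 4 min idle.
Replace shrimp tacos with loaded fries: the trade gains 26 net, giving 459 at 50 min.
Every other selection either busts 50 min or exceeds an availability limit or fails to beat 459.

459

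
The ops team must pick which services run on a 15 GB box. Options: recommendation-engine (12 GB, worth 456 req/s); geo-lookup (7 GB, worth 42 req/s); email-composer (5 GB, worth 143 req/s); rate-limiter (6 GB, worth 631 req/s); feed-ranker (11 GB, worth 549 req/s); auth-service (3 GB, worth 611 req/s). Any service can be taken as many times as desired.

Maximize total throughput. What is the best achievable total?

The ratio ordering already packs tightly: 5×auth-service, 15 GB, 3055.
Nothing else within 15 GB beats 3055.

3055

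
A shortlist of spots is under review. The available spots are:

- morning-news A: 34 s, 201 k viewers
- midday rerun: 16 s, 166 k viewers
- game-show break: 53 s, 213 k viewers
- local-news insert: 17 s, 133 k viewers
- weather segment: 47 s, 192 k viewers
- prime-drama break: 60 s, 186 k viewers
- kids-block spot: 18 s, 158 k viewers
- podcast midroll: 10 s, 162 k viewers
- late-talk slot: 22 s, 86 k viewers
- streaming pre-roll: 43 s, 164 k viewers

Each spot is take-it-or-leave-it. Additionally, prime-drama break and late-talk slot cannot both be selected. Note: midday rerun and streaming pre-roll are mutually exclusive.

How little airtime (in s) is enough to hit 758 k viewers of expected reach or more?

Minimise s subject to total expected reach ≥ 758.
Taking morning-news A + midday rerun + local-news insert + kids-block spot + podcast midroll gives 820 (≥ 758) for 95 s.
Below 95 s the best achievable stays under 758.

95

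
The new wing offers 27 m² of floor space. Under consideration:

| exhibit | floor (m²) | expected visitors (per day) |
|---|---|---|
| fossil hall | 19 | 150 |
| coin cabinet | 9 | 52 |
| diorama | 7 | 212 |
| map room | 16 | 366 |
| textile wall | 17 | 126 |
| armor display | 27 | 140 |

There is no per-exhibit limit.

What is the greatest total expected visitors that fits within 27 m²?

By expected visitors per m²: diorama 30.29, map room 22.88, fossil hall 7.89, textile wall 7.41 lead.
3×diorama uses 21 of the 27 m² and totals 636.
No other feasible combination exceeds 636.

636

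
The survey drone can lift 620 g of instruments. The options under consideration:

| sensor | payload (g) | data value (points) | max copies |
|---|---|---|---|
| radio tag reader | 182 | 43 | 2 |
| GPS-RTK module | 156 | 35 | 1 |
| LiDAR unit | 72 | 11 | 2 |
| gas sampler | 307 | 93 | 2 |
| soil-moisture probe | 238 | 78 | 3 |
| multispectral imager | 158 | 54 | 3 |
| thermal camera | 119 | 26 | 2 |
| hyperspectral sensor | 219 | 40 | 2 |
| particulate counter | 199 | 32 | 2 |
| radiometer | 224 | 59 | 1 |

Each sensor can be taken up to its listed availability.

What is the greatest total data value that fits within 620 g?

Greedy by ratio would take 3×multispectral imager + thermal camera: 593 g used, total 188.
Dropping 2×multispectral imager and thermal camera frees 435 g; slotting in soil-moisture probe + radiometer (462 g) lifts the total to 191 at 620 g.

191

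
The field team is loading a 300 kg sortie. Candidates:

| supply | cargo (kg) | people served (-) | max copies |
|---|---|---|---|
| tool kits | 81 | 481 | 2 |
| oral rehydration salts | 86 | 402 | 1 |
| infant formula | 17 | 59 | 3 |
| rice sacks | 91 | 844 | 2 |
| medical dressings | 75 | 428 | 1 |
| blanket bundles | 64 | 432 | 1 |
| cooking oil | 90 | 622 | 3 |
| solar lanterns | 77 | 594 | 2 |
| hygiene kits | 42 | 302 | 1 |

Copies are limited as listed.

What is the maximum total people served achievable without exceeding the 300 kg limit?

2422

The ratio heuristic lands on 2×infant formula + 2×rice sacks + solar lanterns (2400) but leaves 7 kg idle.
The 111 kg tied up in 2×infant formula and solar lanterns is better spent on blanket bundles + hygiene kits — total rises to 2422 (288 kg).
Every other selection either busts 300 kg or exceeds an availability limit or fails to beat 2422.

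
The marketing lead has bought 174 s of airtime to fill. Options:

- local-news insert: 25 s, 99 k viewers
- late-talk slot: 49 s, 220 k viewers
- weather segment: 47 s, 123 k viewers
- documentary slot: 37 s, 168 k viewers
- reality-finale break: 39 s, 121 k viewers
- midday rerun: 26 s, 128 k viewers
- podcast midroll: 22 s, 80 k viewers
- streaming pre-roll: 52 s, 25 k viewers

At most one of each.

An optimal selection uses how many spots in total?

The maximum expected reach within 174 s is 717.
late-talk slot + documentary slot + reality-finale break + midday rerun + podcast midroll hits 717 at 173 s.
Any selection reaching 717 contains exactly 5 spots.

5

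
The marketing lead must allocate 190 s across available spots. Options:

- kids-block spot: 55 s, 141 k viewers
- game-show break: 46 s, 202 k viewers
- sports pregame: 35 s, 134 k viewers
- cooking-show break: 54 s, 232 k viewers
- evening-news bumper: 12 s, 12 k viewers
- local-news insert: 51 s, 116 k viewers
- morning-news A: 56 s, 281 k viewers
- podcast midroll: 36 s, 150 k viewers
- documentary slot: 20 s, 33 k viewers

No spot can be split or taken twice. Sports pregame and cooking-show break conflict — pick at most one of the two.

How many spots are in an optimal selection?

Best achievable expected reach is 779.
For example game-show break + sports pregame + evening-news bumper + morning-news A + podcast midroll achieves it, using 185 s.
Any selection reaching 779 contains exactly 5 spots.

5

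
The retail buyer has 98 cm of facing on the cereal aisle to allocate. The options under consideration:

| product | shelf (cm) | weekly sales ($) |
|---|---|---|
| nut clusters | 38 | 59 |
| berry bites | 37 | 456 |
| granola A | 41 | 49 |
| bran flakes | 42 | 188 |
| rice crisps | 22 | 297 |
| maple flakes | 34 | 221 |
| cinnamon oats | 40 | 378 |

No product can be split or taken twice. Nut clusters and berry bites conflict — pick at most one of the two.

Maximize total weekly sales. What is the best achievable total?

974

The ratio ordering already packs tightly: berry bites + rice crisps + maple flakes, 93 cm, 974.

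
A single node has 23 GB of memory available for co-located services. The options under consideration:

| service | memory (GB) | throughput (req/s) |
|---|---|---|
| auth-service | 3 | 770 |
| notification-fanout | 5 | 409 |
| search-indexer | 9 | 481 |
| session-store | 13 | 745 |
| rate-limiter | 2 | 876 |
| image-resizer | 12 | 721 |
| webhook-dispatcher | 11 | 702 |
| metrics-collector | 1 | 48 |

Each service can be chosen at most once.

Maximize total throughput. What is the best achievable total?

Taking the top-ratio services first gives auth-service + notification-fanout + rate-limiter + webhook-dispatcher + metrics-collector for 2805 (22 GB).
Replace webhook-dispatcher with image-resizer: the trade gains 19 net, giving 2824 at 23 GB.
Runner-up auth-service + notification-fanout + rate-limiter + webhook-dispatcher + metrics-collector tops out at 2805.

2824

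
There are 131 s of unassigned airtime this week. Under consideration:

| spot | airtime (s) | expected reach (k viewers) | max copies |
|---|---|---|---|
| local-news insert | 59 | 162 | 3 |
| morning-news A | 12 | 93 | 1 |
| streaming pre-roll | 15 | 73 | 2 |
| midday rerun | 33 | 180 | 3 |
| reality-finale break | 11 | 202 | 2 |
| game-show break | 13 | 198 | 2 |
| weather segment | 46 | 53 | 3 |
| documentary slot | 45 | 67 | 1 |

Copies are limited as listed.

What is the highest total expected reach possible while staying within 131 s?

1253

The ratio ordering already packs tightly: morning-news A + 2×midday rerun + 2×reality-finale break + 2×game-show break, 126 s, 1253.
No other feasible combination exceeds 1253.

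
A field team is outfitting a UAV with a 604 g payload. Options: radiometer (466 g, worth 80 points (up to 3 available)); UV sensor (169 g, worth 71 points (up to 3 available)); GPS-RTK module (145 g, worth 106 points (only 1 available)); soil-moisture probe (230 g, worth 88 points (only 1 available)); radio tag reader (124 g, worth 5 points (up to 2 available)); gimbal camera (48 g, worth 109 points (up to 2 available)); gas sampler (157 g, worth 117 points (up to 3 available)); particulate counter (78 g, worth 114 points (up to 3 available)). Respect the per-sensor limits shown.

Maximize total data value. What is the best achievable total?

685

The ratio heuristic lands on 2×gimbal camera + gas sampler + 3×particulate counter (677) but leaves 117 g idle.
The 48 g tied up in gimbal camera is better spent on gas sampler — total rises to 685 (596 g).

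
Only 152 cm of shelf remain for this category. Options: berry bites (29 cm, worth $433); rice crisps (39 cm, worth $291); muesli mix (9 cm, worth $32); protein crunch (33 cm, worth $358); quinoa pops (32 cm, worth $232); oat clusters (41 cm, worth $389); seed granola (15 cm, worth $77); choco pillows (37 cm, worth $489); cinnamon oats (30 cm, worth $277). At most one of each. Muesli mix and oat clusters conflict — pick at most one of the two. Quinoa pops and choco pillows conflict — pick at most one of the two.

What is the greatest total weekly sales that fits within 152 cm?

Density check — berry bites 14.93, choco pillows 13.22, protein crunch 10.85 are the best per cm.
Best packing: berry bites + protein crunch + oat clusters + choco pillows — 140 cm, 1669 total.
The closest alternative, berry bites + oat clusters + seed granola + choco pillows + cinnamon oats, reaches only 1665.

1669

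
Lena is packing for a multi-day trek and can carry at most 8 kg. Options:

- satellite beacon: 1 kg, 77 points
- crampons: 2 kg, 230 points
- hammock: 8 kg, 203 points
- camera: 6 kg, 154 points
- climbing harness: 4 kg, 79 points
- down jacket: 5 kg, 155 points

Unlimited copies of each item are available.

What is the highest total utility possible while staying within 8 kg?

920

Taking 4×crampons: 8 kg used, 920 in utility.
Every other selection either busts 8 kg or fails to beat 920.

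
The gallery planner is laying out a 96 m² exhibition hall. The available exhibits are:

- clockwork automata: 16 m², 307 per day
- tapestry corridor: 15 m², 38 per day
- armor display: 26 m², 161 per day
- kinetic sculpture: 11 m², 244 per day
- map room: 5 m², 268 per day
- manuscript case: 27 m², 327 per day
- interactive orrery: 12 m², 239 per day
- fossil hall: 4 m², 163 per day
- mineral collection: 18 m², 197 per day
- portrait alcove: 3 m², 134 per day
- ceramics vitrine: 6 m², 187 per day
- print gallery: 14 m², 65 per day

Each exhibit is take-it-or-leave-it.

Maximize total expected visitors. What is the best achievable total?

1879

Greedy by ratio would take clockwork automata + kinetic sculpture + map room + manuscript case + interactive orrery + fossil hall + portrait alcove + ceramics vitrine: 84 m² used, total 1869.
Dropping ceramics vitrine frees 6 m²; slotting in mineral collection (18 m²) lifts the total to 1879 at 96 m².
Next best is clockwork automata + kinetic sculpture + map room + manuscript case + interactive orrery + fossil hall + portrait alcove + ceramics vitrine at 1869 (84 m²) — short by 10.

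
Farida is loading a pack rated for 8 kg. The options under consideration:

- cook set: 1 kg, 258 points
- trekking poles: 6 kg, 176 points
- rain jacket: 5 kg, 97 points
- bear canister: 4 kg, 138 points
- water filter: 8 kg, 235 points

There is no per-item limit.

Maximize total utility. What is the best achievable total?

Taking 8×cook set: 8 kg used, 2064 in utility.

2064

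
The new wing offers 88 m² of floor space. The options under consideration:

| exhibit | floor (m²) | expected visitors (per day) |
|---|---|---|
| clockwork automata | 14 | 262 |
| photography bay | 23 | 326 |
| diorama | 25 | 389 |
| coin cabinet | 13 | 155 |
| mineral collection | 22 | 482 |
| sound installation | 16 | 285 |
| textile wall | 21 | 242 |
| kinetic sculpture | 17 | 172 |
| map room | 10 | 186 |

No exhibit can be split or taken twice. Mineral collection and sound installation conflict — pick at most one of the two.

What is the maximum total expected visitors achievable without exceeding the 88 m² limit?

Ranking by ratio (expected visitors/m²): mineral collection 21.91, clockwork automata 18.71, map room 18.60, sound installation 17.81.
Taking clockwork automata + diorama + mineral collection + kinetic sculpture + map room: 88 m² used, 1491 in expected visitors.
An exhaustive check of the 512 subsets confirms 1491.

1491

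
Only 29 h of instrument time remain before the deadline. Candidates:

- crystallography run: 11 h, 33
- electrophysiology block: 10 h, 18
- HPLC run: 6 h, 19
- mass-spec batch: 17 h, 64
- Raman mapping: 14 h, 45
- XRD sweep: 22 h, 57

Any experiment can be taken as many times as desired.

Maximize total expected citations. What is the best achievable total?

By expected citations per h: mass-spec batch 3.76, Raman mapping 3.21, HPLC run 3.17, crystallography run 3.00 lead.
Best packing: 2×HPLC run + mass-spec batch — 29 h, 102 total.
Nothing else within 29 h beats 102.

102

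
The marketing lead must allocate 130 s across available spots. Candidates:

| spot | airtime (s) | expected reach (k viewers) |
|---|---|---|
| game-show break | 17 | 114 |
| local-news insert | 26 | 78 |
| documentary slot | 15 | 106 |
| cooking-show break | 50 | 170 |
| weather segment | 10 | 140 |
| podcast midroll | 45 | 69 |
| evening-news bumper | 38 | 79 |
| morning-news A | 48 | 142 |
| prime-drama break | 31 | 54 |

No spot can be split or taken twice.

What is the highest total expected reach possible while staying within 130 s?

609

Taking the top-ratio spots first gives game-show break + local-news insert + documentary slot + cooking-show break + weather segment for 608 (118 s).
Replace local-news insert with evening-news bumper: the trade gains 1 net, giving 609 at 130 s.
Runner-up game-show break + local-news insert + documentary slot + cooking-show break + weather segment tops out at 608.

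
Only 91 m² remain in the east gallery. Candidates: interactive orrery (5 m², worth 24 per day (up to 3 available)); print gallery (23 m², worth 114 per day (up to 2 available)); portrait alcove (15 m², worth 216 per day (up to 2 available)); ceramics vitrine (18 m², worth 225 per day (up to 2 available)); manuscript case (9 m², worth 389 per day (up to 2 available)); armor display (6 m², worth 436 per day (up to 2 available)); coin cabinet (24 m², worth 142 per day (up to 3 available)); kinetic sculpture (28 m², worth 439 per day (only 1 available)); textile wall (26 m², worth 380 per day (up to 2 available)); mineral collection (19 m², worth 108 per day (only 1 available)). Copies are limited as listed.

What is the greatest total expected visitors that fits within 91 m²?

Greedy by ratio would take interactive orrery + 2×manuscript case + 2×armor display + kinetic sculpture + textile wall: 89 m² used, total 2493.
Dropping interactive orrery and textile wall frees 31 m²; slotting in portrait alcove + ceramics vitrine (33 m²) lifts the total to 2530 at 91 m².
That's the maximum — no swap from here does better than 2530.

2530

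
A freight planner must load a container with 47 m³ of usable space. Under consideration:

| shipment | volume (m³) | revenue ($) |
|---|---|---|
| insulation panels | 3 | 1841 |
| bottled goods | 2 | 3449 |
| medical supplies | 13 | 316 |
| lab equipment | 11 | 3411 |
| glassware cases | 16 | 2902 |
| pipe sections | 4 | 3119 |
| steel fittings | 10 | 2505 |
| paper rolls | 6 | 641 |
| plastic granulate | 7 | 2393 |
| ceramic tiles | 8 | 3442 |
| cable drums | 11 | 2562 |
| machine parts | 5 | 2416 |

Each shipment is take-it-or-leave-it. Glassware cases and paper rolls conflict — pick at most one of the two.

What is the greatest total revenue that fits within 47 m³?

20735

Greedy by ratio would take insulation panels + bottled goods + lab equipment + pipe sections + paper rolls + plastic granulate + ceramic tiles + machine parts: 46 m³ used, total 20712.
Replace insulation panels and paper rolls with steel fittings: the trade gains 23 net, giving 20735 at 47 m³.
The closest alternative, insulation panels + bottled goods + lab equipment + pipe sections + paper rolls + plastic granulate + ceramic tiles + machine parts, reaches only 20712.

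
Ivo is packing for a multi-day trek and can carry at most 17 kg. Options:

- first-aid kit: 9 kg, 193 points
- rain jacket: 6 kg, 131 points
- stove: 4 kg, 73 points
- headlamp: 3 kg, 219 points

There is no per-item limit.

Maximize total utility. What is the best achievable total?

1095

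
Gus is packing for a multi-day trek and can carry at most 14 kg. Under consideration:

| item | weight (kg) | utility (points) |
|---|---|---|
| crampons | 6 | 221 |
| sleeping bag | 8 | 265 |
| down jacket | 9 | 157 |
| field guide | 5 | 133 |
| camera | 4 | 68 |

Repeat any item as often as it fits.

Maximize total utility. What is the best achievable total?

486

Greedy by ratio would take 2×crampons: 12 kg used, total 442.
The 6 kg tied up in crampons is better spent on sleeping bag — total rises to 486 (14 kg).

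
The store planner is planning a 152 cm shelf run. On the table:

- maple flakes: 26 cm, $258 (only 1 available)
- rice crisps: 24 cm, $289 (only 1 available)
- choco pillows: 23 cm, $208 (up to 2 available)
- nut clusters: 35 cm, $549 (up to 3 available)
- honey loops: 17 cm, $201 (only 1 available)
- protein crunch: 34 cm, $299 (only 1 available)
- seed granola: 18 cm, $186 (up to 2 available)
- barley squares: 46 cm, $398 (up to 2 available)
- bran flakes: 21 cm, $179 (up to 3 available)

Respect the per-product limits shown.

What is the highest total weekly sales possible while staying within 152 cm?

2144

Density check — nut clusters 15.69, rice crisps 12.04, honey loops 11.82 are the best per cm.
Taking the top-ratio products first gives rice crisps + 3×nut clusters + honey loops for 2137 (146 cm).
Dropping honey loops frees 17 cm; slotting in choco pillows (23 cm) lifts the total to 2144 at 152 cm.
That's the maximum — no swap from here does better than 2144.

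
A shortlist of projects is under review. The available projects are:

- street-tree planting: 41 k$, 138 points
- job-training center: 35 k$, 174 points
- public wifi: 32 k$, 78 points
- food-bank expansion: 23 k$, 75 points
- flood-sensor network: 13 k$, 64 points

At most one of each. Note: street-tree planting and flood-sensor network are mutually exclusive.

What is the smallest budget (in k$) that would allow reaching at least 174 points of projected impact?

Look for the lowest-budget combination reaching 174.
job-training center reaches 174 using 35 k$.
Any bundle with less than 35 k$ falls short of 174.

35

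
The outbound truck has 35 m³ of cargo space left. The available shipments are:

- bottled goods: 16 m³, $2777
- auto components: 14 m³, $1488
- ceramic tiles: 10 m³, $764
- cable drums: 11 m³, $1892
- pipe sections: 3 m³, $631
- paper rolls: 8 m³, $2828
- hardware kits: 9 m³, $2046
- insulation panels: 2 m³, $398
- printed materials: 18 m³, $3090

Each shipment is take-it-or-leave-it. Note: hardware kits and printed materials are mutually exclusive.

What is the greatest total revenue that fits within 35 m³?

8049

By revenue per m³: paper rolls 353.50, hardware kits 227.33, pipe sections 210.33 lead.
A density-first pass picks cable drums + pipe sections + paper rolls + hardware kits + insulation panels — 7795 at 33 m³.
Replace cable drums and pipe sections with bottled goods: the trade gains 254 net, giving 8049 at 35 m³.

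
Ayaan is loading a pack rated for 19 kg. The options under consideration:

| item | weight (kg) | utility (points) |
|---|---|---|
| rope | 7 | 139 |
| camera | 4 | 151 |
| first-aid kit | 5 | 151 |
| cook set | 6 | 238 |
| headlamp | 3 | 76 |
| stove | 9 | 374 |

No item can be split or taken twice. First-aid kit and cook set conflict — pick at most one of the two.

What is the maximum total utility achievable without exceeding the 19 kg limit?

763

By utility per kg: stove 41.56, cook set 39.67, camera 37.75 lead.
The ratio ordering already packs tightly: camera + cook set + stove, 19 kg, 763.
No other feasible combination exceeds 763.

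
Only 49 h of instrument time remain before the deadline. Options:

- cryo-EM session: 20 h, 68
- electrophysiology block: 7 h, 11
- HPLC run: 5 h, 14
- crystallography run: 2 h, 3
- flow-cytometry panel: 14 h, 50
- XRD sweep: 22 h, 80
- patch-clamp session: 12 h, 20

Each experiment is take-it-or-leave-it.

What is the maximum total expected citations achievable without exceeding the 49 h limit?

165

The ratio heuristic lands on electrophysiology block + HPLC run + flow-cytometry panel + XRD sweep (155) but leaves 1 h idle.
Replace electrophysiology block and flow-cytometry panel with cryo-EM session + crystallography run: the trade gains 10 net, giving 165 at 49 h.
Next best is cryo-EM session + HPLC run + XRD sweep at 162 (47 h) — short by 3.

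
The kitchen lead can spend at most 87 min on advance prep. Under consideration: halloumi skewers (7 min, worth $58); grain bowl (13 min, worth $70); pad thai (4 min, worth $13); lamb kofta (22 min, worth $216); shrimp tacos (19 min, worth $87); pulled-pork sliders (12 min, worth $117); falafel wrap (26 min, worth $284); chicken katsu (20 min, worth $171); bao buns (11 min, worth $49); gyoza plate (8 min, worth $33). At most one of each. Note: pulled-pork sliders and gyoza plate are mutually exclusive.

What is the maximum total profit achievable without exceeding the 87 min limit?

846

Density check — falafel wrap 10.92, lamb kofta 9.82, pulled-pork sliders 9.75 are the best per min.
Best packing: halloumi skewers + lamb kofta + pulled-pork sliders + falafel wrap + chicken katsu — 87 min, 846 total.
The closest alternative, pad thai + lamb kofta + pulled-pork sliders + falafel wrap + chicken katsu, reaches only 801.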